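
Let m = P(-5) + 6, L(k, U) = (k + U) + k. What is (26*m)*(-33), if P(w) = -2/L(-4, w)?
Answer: -5280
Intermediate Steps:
L(k, U) = U + 2*k (L(k, U) = (U + k) + k = U + 2*k)
P(w) = -2/(-8 + w) (P(w) = -2/(w + 2*(-4)) = -2/(w - 8) = -2/(-8 + w))
m = 80/13 (m = -2/(-8 - 5) + 6 = -2/(-13) + 6 = -2*(-1/13) + 6 = 2/13 + 6 = 80/13 ≈ 6.1538)
(26*m)*(-33) = (26*(80/13))*(-33) = 160*(-33) = -5280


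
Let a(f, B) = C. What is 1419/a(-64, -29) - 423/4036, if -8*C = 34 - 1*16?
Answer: -7637381/12108 ≈ -630.77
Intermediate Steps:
C = -9/4 (C = -(34 - 1*16)/8 = -(34 - 16)/8 = -1/8*18 = -9/4 ≈ -2.2500)
a(f, B) = -9/4
1419/a(-64, -29) - 423/4036 = 1419/(-9/4) - 423/4036 = 1419*(-4/9) - 423*1/4036 = -1892/3 - 423/4036 = -7637381/12108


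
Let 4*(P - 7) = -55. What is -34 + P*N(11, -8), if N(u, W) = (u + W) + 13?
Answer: -142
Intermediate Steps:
N(u, W) = 13 + W + u (N(u, W) = (W + u) + 13 = 13 + W + u)
P = -27/4 (P = 7 + (1/4)*(-55) = 7 - 55/4 = -27/4 ≈ -6.7500)
-34 + P*N(11, -8) = -34 - 27*(13 - 8 + 11)/4 = -34 - 27/4*16 = -34 - 108 = -142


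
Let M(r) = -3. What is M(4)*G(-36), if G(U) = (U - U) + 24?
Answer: -72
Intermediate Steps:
G(U) = 24 (G(U) = 0 + 24 = 24)
M(4)*G(-36) = -3*24 = -72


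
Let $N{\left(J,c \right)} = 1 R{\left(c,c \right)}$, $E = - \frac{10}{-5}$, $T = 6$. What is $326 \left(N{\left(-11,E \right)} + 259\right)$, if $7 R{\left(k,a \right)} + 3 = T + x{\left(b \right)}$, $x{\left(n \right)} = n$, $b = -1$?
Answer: $\frac{591690}{7} \approx 84527.0$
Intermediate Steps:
$R{\left(k,a \right)} = \frac{2}{7}$ ($R{\left(k,a \right)} = - \frac{3}{7} + \frac{6 - 1}{7} = - \frac{3}{7} + \frac{1}{7} \cdot 5 = - \frac{3}{7} + \frac{5}{7} = \frac{2}{7}$)
$E = 2$ ($E = \left(-10\right) \left(- \frac{1}{5}\right) = 2$)
$N{\left(J,c \right)} = \frac{2}{7}$ ($N{\left(J,c \right)} = 1 \cdot \frac{2}{7} = \frac{2}{7}$)
$326 \left(N{\left(-11,E \right)} + 259\right) = 326 \left(\frac{2}{7} + 259\right) = 326 \cdot \frac{1815}{7} = \frac{591690}{7}$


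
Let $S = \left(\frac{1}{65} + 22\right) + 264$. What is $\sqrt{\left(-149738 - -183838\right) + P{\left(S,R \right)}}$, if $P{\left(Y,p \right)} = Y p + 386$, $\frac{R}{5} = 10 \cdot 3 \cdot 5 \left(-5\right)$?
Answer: $\frac{2 i \sqrt{43858529}}{13} \approx 1018.9 i$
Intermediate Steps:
$S = \frac{18591}{65}$ ($S = \left(\frac{1}{65} + 22\right) + 264 = \frac{1431}{65} + 264 = \frac{18591}{65} \approx 286.02$)
$R = -3750$ ($R = 5 \cdot 10 \cdot 3 \cdot 5 \left(-5\right) = 5 \cdot 10 \cdot 15 \left(-5\right) = 5 \cdot 10 \left(-75\right) = 5 \left(-750\right) = -3750$)
$P{\left(Y,p \right)} = 386 + Y p$
$\sqrt{\left(-149738 - -183838\right) + P{\left(S,R \right)}} = \sqrt{\left(-149738 - -183838\right) + \left(386 + \frac{18591}{65} \left(-3750\right)\right)} = \sqrt{\left(-149738 + 183838\right) + \left(386 - \frac{13943250}{13}\right)} = \sqrt{34100 - \frac{13938232}{13}} = \sqrt{- \frac{13494932}{13}} = \frac{2 i \sqrt{43858529}}{13}$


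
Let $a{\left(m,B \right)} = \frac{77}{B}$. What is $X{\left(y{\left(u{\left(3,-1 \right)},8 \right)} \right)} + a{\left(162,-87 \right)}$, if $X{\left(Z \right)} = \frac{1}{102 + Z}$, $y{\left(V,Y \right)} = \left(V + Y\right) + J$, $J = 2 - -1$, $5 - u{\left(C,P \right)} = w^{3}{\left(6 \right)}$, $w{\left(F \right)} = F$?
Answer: $- \frac{7633}{8526} \approx -0.89526$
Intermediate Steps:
$u{\left(C,P \right)} = -211$ ($u{\left(C,P \right)} = 5 - 6^{3} = 5 - 216 = -211$)
$J = 3$ ($J = 2 + 1 = 3$)
$y{\left(V,Y \right)} = 3 + V + Y$ ($y{\left(V,Y \right)} = \left(V + Y\right) + 3 = 3 + V + Y$)
$X{\left(y{\left(u{\left(3,-1 \right)},8 \right)} \right)} + a{\left(162,-87 \right)} = \frac{1}{102 + \left(3 - 211 + 8\right)} + \frac{77}{-87} = \frac{1}{102 - 200} + 77 \left(- \frac{1}{87}\right) = \frac{1}{-98} - \frac{77}{87} = - \frac{1}{98} - \frac{77}{87} = - \frac{7633}{8526}$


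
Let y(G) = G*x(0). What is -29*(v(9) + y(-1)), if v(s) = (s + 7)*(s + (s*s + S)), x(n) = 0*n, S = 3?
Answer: -43152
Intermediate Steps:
x(n) = 0
y(G) = 0 (y(G) = G*0 = 0)
v(s) = (7 + s)*(3 + s + s²) (v(s) = (s + 7)*(s + (s*s + 3)) = (7 + s)*(s + (s² + 3)) = (7 + s)*(s + (3 + s²)) = (7 + s)*(3 + s + s²))
-29*(v(9) + y(-1)) = -29*((21 + 9³ + 8*9² + 10*9) + 0) = -29*((21 + 729 + 8*81 + 90) + 0) = -29*((21 + 729 + 648 + 90) + 0) = -29*(1488 + 0) = -29*1488 = -43152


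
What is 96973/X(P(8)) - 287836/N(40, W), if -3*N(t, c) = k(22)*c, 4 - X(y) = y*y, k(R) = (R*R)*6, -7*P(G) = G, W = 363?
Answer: 6324626005/175692 ≈ 35998.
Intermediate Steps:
P(G) = -G/7
k(R) = 6*R² (k(R) = R²*6 = 6*R²)
X(y) = 4 - y² (X(y) = 4 - y*y = 4 - y²)
N(t, c) = -968*c (N(t, c) = -6*22²*c/3 = -6*484*c/3 = -968*c)
96973/X(P(8)) - 287836/N(40, W) = 96973/(4 - (-⅐*8)²) - 287836/((-968*363)) = 96973/(4 - (-8/7)²) - 287836/(-351384) = 96973/(4 - 1*64/49) - 287836*(-1/351384) = 96973/(4 - 64/49) + 71959/87846 = 96973/(132/49) + 71959/87846 = 96973*(49/132) + 71959/87846 = 4751677/132 + 71959/87846 = 6324626005/175692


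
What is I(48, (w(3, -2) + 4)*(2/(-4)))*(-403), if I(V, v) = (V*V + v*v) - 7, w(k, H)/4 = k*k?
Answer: -1086891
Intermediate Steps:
w(k, H) = 4*k² (w(k, H) = 4*(k*k) = 4*k²)
I(V, v) = -7 + V² + v² (I(V, v) = (V² + v²) - 7 = -7 + V² + v²)
I(48, (w(3, -2) + 4)*(2/(-4)))*(-403) = (-7 + 48² + ((4*3² + 4)*(2/(-4)))²)*(-403) = (-7 + 2304 + ((4*9 + 4)*(2*(-¼)))²)*(-403) = (-7 + 2304 + ((36 + 4)*(-½))²)*(-403) = (-7 + 2304 + (40*(-½))²)*(-403) = (-7 + 2304 + (-20)²)*(-403) = (-7 + 2304 + 400)*(-403) = 2697*(-403) = -1086891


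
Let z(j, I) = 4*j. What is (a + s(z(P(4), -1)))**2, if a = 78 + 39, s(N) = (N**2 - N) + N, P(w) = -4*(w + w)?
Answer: 272283001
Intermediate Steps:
P(w) = -8*w
s(N) = N**2
a = 117
(a + s(z(P(4), -1)))**2 = (117 + (4*(-8*4))**2)**2 = (117 + (4*(-32))**2)**2 = (117 + (-128)**2)**2 = (117 + 16384)**2 = 16501**2 = 272283001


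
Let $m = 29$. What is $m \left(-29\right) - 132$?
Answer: $-973$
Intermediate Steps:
$m \left(-29\right) - 132 = 29 \left(-29\right) - 132 = -841 - 132 = -973$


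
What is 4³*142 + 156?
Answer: 9244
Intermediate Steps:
4³*142 + 156 = 64*142 + 156 = 9088 + 156 = 9244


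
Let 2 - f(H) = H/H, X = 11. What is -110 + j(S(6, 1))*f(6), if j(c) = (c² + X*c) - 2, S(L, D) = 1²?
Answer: -100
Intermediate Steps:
S(L, D) = 1
j(c) = -2 + c² + 11*c (j(c) = (c² + 11*c) - 2 = -2 + c² + 11*c)
f(H) = 1 (f(H) = 2 - H/H = 2 - 1*1 = 2 - 1 = 1)
-110 + j(S(6, 1))*f(6) = -110 + (-2 + 1² + 11*1)*1 = -110 + (-2 + 1 + 11)*1 = -110 + 10*1 = -110 + 10 = -100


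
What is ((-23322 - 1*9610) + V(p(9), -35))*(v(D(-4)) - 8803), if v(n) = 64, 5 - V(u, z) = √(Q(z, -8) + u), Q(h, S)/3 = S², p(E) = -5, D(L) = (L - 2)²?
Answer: 287749053 + 8739*√187 ≈ 2.8787e+8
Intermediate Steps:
D(L) = (-2 + L)²
Q(h, S) = 3*S²
V(u, z) = 5 - √(192 + u) (V(u, z) = 5 - √(3*(-8)² + u) = 5 - √(3*64 + u) = 5 - √(192 + u))
((-23322 - 1*9610) + V(p(9), -35))*(v(D(-4)) - 8803) = ((-23322 - 1*9610) + (5 - √(192 - 5)))*(64 - 8803) = ((-23322 - 9610) + (5 - √187))*(-8739) = (-32932 + (5 - √187))*(-8739) = (-32927 - √187)*(-8739) = 287749053 + 8739*√187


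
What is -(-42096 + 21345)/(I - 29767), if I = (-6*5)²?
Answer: -20751/28867 ≈ -0.71885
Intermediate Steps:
I = 900 (I = (-30)² = 900)
-(-42096 + 21345)/(I - 29767) = -(-42096 + 21345)/(900 - 29767) = -(-20751)/(-28867) = -(-20751)*(-1)/28867 = -1*20751/28867 = -20751/28867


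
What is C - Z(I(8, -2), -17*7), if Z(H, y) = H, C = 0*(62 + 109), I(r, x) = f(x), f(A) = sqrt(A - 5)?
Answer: -I*sqrt(7) ≈ -2.6458*I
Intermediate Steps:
f(A) = sqrt(-5 + A)
I(r, x) = sqrt(-5 + x)
C = 0 (C = 0*171 = 0)
C - Z(I(8, -2), -17*7) = 0 - sqrt(-5 - 2) = 0 - sqrt(-7) = 0 - I*sqrt(7) = -I*sqrt(7)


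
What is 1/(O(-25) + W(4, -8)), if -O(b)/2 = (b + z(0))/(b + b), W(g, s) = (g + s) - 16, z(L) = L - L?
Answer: -1/21 ≈ -0.047619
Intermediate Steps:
z(L) = 0
W(g, s) = -16 + g + s
O(b) = -1 (O(b) = -2*(b + 0)/(b + b) = -2*b/(2*b) = -2*b*1/(2*b) = -2*1/2 = -1)
1/(O(-25) + W(4, -8)) = 1/(-1 + (-16 + 4 - 8)) = 1/(-1 - 20) = 1/(-21) = -1/21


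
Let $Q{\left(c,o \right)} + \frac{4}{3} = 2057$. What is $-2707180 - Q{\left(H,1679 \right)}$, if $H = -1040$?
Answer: $- \frac{8127707}{3} \approx -2.7092 \cdot 10^{6}$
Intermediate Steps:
$Q{\left(c,o \right)} = \frac{6167}{3}$ ($Q{\left(c,o \right)} = - \frac{4}{3} + 2057 = \frac{6167}{3}$)
$-2707180 - Q{\left(H,1679 \right)} = -2707180 - \frac{6167}{3} = - \frac{8127707}{3}$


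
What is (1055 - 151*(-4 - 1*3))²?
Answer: 4460544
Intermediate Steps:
(1055 - 151*(-4 - 1*3))² = (1055 - 151*(-4 - 3))² = (1055 - 151*(-7))² = (1055 + 1057)² = 2112² = 4460544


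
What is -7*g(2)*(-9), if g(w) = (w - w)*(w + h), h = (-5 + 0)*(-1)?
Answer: 0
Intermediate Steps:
h = 5 (h = -5*(-1) = 5)
g(w) = 0 (g(w) = (w - w)*(w + 5) = 0*(5 + w) = 0)
-7*g(2)*(-9) = -7*0*(-9) = 0*(-9) = 0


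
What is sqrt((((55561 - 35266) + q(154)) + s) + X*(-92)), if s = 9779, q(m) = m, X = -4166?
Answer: 10*sqrt(4135) ≈ 643.04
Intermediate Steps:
sqrt((((55561 - 35266) + q(154)) + s) + X*(-92)) = sqrt((((55561 - 35266) + 154) + 9779) - 4166*(-92)) = sqrt(((20295 + 154) + 9779) + 383272) = sqrt((20449 + 9779) + 383272) = sqrt(30228 + 383272) = sqrt(413500) = 10*sqrt(4135)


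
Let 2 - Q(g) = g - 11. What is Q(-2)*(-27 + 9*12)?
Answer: 1215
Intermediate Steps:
Q(g) = 13 - g (Q(g) = 2 - (g - 11) = 2 - (-11 + g) = 2 + (11 - g) = 13 - g)
Q(-2)*(-27 + 9*12) = (13 - 1*(-2))*(-27 + 9*12) = (13 + 2)*(-27 + 108) = 15*81 = 1215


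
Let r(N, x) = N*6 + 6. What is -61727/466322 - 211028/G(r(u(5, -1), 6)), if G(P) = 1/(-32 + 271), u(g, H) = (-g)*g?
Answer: -23519272826551/466322 ≈ -5.0436e+7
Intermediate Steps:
u(g, H) = -g**2
r(N, x) = 6 + 6*N (r(N, x) = 6*N + 6 = 6 + 6*N)
G(P) = 1/239
-61727/466322 - 211028/G(r(u(5, -1), 6)) = -61727/466322 - 211028/1/239 = -61727*1/466322 - 211028*239 = -61727/466322 - 50435692 = -23519272826551/466322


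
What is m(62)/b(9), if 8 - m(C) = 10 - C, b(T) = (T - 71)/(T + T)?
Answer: -540/31 ≈ -17.419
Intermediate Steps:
b(T) = (-71 + T)/(2*T) (b(T) = (-71 + T)/((2*T)) = (-71 + T)*(1/(2*T)) = (-71 + T)/(2*T))
m(C) = -2 + C (m(C) = 8 - (10 - C) = 8 + (-10 + C) = -2 + C)
m(62)/b(9) = (-2 + 62)/(((½)*(-71 + 9)/9)) = 60/(((½)*(⅑)*(-62))) = 60/(-31/9) = 60*(-9/31) = -540/31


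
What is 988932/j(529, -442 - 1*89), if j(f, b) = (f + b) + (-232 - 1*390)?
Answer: -82411/52 ≈ -1584.8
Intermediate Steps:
j(f, b) = -622 + b + f (j(f, b) = (b + f) + (-232 - 390) = (b + f) - 622 = -622 + b + f)
988932/j(529, -442 - 1*89) = 988932/(-622 + (-442 - 1*89) + 529) = 988932/(-622 + (-442 - 89) + 529) = 988932/(-622 - 531 + 529) = 988932/(-624) = 988932*(-1/624) = -82411/52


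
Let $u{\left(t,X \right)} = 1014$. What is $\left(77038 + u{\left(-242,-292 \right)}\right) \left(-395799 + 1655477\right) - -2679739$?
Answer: $98323066995$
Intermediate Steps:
$\left(77038 + u{\left(-242,-292 \right)}\right) \left(-395799 + 1655477\right) - -2679739 = \left(77038 + 1014\right) \left(-395799 + 1655477\right) - -2679739 = 78052 \cdot 1259678 + 2679739 = 98320387256 + 2679739 = 98323066995$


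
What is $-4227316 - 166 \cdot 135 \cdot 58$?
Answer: $-5527096$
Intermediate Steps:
$-4227316 - 166 \cdot 135 \cdot 58 = -4227316 - 22410 \cdot 58 = -4227316 - 1299780 = -5527096$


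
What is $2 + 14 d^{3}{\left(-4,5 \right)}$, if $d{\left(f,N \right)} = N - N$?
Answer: $2$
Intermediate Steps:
$d{\left(f,N \right)} = 0$
$2 + 14 d^{3}{\left(-4,5 \right)} = 2 + 14 \cdot 0^{3} = 2 + 14 \cdot 0 = 2 + 0 = 2$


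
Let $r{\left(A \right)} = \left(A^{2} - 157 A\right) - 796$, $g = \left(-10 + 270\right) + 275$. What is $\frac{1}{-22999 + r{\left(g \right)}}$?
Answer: $\frac{1}{178435} \approx 5.6043 \cdot 10^{-6}$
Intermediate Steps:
$g = 535$ ($g = 260 + 275 = 535$)
$r{\left(A \right)} = -796 + A^{2} - 157 A$
$\frac{1}{-22999 + r{\left(g \right)}} = \frac{1}{-22999 - \left(84791 - 286225\right)} = \frac{1}{-22999 - -201434} = \frac{1}{-22999 + 201434} = \frac{1}{178435}$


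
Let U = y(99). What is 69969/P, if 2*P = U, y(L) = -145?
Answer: -139938/145 ≈ -965.09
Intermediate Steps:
U = -145
P = -145/2 (P = (½)*(-145) = -145/2 ≈ -72.500)
69969/P = 69969/(-145/2) = 69969*(-2/145) = -139938/145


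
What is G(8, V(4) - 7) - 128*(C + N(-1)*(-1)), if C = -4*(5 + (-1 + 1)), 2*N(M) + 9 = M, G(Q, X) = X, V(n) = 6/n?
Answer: 3829/2 ≈ 1914.5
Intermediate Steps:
N(M) = -9/2 + M/2
C = -20 (C = -4*(5 + 0) = -4*5 = -20)
G(8, V(4) - 7) - 128*(C + N(-1)*(-1)) = (6/4 - 7) - 128*(-20 + (-9/2 + (½)*(-1))*(-1)) = (6*(¼) - 7) - 128*(-20 + (-9/2 - ½)*(-1)) = (3/2 - 7) - 128*(-20 - 5*(-1)) = -11/2 - 128*(-20 + 5) = -11/2 - 128*(-15) = -11/2 + 1920 = 3829/2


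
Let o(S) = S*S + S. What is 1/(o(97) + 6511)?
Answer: 1/16017 ≈ 6.2434e-5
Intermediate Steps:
o(S) = S + S² (o(S) = S² + S = S + S²)
1/(o(97) + 6511) = 1/(97*(1 + 97) + 6511) = 1/(97*98 + 6511) = 1/(9506 + 6511) = 1/16017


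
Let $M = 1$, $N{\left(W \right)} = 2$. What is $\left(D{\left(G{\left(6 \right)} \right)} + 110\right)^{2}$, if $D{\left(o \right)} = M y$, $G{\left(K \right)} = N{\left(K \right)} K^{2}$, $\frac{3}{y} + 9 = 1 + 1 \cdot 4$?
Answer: $\frac{190969}{16} \approx 11936.0$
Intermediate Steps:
$y = - \frac{3}{4}$ ($y = \frac{3}{-9 + \left(1 + 1 \cdot 4\right)} = \frac{3}{-9 + \left(1 + 4\right)} = \frac{3}{-9 + 5} = \frac{3}{-4} = 3 \left(- \frac{1}{4}\right) = - \frac{3}{4} \approx -0.75$)
$G{\left(K \right)} = 2 K^{2}$
$D{\left(o \right)} = - \frac{3}{4}$ ($D{\left(o \right)} = 1 \left(- \frac{3}{4}\right) = - \frac{3}{4}$)
$\left(D{\left(G{\left(6 \right)} \right)} + 110\right)^{2} = \left(- \frac{3}{4} + 110\right)^{2} = \left(\frac{437}{4}\right)^{2} = \frac{190969}{16}$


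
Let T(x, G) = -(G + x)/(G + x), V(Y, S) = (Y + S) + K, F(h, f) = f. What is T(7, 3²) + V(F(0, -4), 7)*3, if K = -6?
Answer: -10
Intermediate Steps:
V(Y, S) = -6 + S + Y (V(Y, S) = (Y + S) - 6 = (S + Y) - 6 = -6 + S + Y)
T(x, G) = -1 (T(x, G) = -1*1 = -1)
T(7, 3²) + V(F(0, -4), 7)*3 = -1 + (-6 + 7 - 4)*3 = -1 - 3*3 = -1 - 9 = -10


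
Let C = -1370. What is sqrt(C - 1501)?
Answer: 3*I*sqrt(319) ≈ 53.582*I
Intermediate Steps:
sqrt(C - 1501) = sqrt(-1370 - 1501) = sqrt(-2871) = 3*I*sqrt(319)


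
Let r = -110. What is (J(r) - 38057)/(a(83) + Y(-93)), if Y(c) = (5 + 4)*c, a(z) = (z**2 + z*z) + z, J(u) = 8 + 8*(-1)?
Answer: -38057/13024 ≈ -2.9221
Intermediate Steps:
J(u) = 0 (J(u) = 8 - 8 = 0)
a(z) = z + 2*z**2 (a(z) = (z**2 + z**2) + z = 2*z**2 + z = z + 2*z**2)
Y(c) = 9*c
(J(r) - 38057)/(a(83) + Y(-93)) = (0 - 38057)/(83*(1 + 2*83) + 9*(-93)) = -38057/(83*(1 + 166) - 837) = -38057/(83*167 - 837) = -38057/(13861 - 837) = -38057/13024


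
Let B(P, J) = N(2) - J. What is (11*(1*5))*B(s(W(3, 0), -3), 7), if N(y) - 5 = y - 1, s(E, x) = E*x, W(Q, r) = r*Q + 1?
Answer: -55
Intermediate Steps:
W(Q, r) = 1 + Q*r (W(Q, r) = Q*r + 1 = 1 + Q*r)
N(y) = 4 + y (N(y) = 5 + (y - 1) = 5 + (-1 + y) = 4 + y)
B(P, J) = 6 - J (B(P, J) = (4 + 2) - J = 6 - J)
(11*(1*5))*B(s(W(3, 0), -3), 7) = (11*(1*5))*(6 - 1*7) = (11*5)*(6 - 7) = 55*(-1) = -55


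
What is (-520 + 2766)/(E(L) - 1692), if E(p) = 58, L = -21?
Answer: -1123/817 ≈ -1.3745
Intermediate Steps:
(-520 + 2766)/(E(L) - 1692) = (-520 + 2766)/(58 - 1692) = 2246/(-1634) = 2246*(-1/1634) = -1123/817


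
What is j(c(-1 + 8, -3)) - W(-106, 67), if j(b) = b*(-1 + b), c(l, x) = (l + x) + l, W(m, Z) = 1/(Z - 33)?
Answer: 3739/34 ≈ 109.97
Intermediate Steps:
W(m, Z) = 1/(-33 + Z)
c(l, x) = x + 2*l
j(c(-1 + 8, -3)) - W(-106, 67) = (-3 + 2*(-1 + 8))*(-1 + (-3 + 2*(-1 + 8))) - 1/(-33 + 67) = (-3 + 2*7)*(-1 + (-3 + 2*7)) - 1/34 = (-3 + 14)*(-1 + (-3 + 14)) - 1*1/34 = 11*(-1 + 11) - 1/34 = 11*10 - 1/34 = 110 - 1/34 = 3739/34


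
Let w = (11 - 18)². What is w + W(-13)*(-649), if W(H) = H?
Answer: 8486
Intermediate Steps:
w = 49 (w = (-7)² = 49)
w + W(-13)*(-649) = 49 - 13*(-649) = 49 + 8437 = 8486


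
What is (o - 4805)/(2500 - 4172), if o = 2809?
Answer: 499/418 ≈ 1.1938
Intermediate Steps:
(o - 4805)/(2500 - 4172) = (2809 - 4805)/(2500 - 4172) = -1996/(-1672) = -1996*(-1/1672) = 499/418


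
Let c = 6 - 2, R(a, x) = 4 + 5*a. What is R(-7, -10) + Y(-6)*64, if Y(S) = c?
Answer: 225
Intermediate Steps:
c = 4
Y(S) = 4
R(-7, -10) + Y(-6)*64 = (4 + 5*(-7)) + 4*64 = (4 - 35) + 256 = -31 + 256 = 225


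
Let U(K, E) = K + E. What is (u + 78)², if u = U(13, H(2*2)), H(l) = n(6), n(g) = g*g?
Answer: 16129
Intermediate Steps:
n(g) = g²
H(l) = 36 (H(l) = 6² = 36)
U(K, E) = E + K
u = 49 (u = 36 + 13 = 49)
(u + 78)² = (49 + 78)² = 127² = 16129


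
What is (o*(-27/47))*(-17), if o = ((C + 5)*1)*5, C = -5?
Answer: 0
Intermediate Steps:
o = 0 (o = ((-5 + 5)*1)*5 = (0*1)*5 = 0*5 = 0)
(o*(-27/47))*(-17) = (0*(-27/47))*(-17) = 0*(-17) = 0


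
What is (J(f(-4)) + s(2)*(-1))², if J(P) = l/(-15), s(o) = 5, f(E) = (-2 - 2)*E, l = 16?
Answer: 8281/225 ≈ 36.804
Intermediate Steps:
f(E) = -4*E
J(P) = -16/15 (J(P) = 16/(-15) = 16*(-1/15) = -16/15)
(J(f(-4)) + s(2)*(-1))² = (-16/15 + 5*(-1))² = (-16/15 - 5)² = (-91/15)² = 8281/225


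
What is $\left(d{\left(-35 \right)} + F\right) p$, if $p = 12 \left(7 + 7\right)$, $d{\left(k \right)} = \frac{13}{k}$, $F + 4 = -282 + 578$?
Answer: $\frac{244968}{5} \approx 48994.0$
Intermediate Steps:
$F = 292$ ($F = -4 + \left(-282 + 578\right) = -4 + 296 = 292$)
$p = 168$ ($p = 12 \cdot 14 = 168$)
$\left(d{\left(-35 \right)} + F\right) p = \left(\frac{13}{-35} + 292\right) 168 = \left(13 \left(- \frac{1}{35}\right) + 292\right) 168 = \left(- \frac{13}{35} + 292\right) 168 = \frac{10207}{35} \cdot 168 = \frac{244968}{5}$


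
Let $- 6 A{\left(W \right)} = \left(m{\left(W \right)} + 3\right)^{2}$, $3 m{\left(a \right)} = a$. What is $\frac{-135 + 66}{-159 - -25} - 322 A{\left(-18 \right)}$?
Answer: $\frac{64791}{134} \approx 483.52$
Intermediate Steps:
$m{\left(a \right)} = \frac{a}{3}$
$A{\left(W \right)} = - \frac{\left(3 + \frac{W}{3}\right)^{2}}{6}$ ($A{\left(W \right)} = - \frac{\left(\frac{W}{3} + 3\right)^{2}}{6} = - \frac{\left(3 + \frac{W}{3}\right)^{2}}{6}$)
$\frac{-135 + 66}{-159 - -25} - 322 A{\left(-18 \right)} = \frac{-135 + 66}{-159 - -25} - 322 \left(- \frac{\left(9 - 18\right)^{2}}{54}\right) = - \frac{69}{-159 + 25} - 322 \left(- \frac{\left(-9\right)^{2}}{54}\right) = - \frac{69}{-134} - 322 \left(\left(- \frac{1}{54}\right) 81\right) = \left(-69\right) \left(- \frac{1}{134}\right) - -483 = \frac{69}{134} + 483 = \frac{64791}{134}$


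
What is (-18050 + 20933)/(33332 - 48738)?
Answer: -2883/15406 ≈ -0.18713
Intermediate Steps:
(-18050 + 20933)/(33332 - 48738) = 2883/(-15406) = 2883*(-1/15406) = -2883/15406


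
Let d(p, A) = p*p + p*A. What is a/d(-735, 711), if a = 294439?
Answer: 294439/17640 ≈ 16.692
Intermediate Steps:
d(p, A) = p² + A*p
a/d(-735, 711) = 294439/((-735*(711 - 735))) = 294439/((-735*(-24))) = 294439/17640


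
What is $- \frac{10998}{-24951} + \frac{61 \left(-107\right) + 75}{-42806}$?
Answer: $\frac{105294040}{178008751} \approx 0.59151$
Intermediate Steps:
$- \frac{10998}{-24951} + \frac{61 \left(-107\right) + 75}{-42806} = \left(-10998\right) \left(- \frac{1}{24951}\right) + \left(-6527 + 75\right) \left(- \frac{1}{42806}\right) = \frac{3666}{8317} - - \frac{3226}{21403} = \frac{3666}{8317} + \frac{3226}{21403} = \frac{105294040}{178008751}$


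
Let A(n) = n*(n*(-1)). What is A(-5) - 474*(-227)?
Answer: 107573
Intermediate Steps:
A(n) = -n² (A(n) = n*(-n) = -n²)
A(-5) - 474*(-227) = -1*(-5)² - 474*(-227) = -1*25 + 107598 = -25 + 107598 = 107573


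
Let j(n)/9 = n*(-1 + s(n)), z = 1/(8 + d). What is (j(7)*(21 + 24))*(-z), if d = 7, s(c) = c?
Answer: -1134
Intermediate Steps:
z = 1/15 (z = 1/(8 + 7) = 1/15 ≈ 0.066667)
j(n) = 9*n*(-1 + n) (j(n) = 9*(n*(-1 + n)) = 9*n*(-1 + n))
(j(7)*(21 + 24))*(-z) = ((9*7*(-1 + 7))*(21 + 24))*(-1*1/15) = ((9*7*6)*45)*(-1/15) = (378*45)*(-1/15) = 17010*(-1/15) = -1134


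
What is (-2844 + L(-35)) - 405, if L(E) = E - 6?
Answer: -3290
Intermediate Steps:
L(E) = -6 + E
(-2844 + L(-35)) - 405 = (-2844 + (-6 - 35)) - 405 = (-2844 - 41) - 405 = -2885 - 405 = -3290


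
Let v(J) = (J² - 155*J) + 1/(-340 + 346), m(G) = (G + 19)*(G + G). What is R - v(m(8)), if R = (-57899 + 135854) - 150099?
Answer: -1150849/6 ≈ -1.9181e+5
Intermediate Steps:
m(G) = 2*G*(19 + G) (m(G) = (19 + G)*(2*G) = 2*G*(19 + G))
R = -72144 (R = 77955 - 150099 = -72144)
v(J) = ⅙ + J² - 155*J (v(J) = (J² - 155*J) + 1/6 = (J² - 155*J) + ⅙ = ⅙ + J² - 155*J)
R - v(m(8)) = -72144 - (⅙ + (2*8*(19 + 8))² - 310*8*(19 + 8)) = -72144 - (⅙ + (2*8*27)² - 310*8*27) = -72144 - (⅙ + 432² - 155*432) = -72144 - (⅙ + 186624 - 66960) = -72144 - 1*717985/6 = -72144 - 717985/6 = -1150849/6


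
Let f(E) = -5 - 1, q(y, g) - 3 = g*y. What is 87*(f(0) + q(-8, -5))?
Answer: 3219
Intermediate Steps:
q(y, g) = 3 + g*y
f(E) = -6
87*(f(0) + q(-8, -5)) = 87*(-6 + (3 - 5*(-8))) = 87*(-6 + (3 + 40)) = 87*(-6 + 43) = 87*37 = 3219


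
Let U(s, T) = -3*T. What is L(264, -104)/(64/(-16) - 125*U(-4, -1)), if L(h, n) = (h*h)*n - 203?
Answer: 7248587/379 ≈ 19126.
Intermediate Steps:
L(h, n) = -203 + n*h**2 (L(h, n) = h**2*n - 203 = n*h**2 - 203 = -203 + n*h**2)
L(264, -104)/(64/(-16) - 125*U(-4, -1)) = (-203 - 104*264**2)/(64/(-16) - (-375)*(-1)) = (-203 - 104*69696)/(64*(-1/16) - 125*3) = (-203 - 7248384)/(-4 - 375) = -7248587/(-379) = -7248587*(-1/379) = 7248587/379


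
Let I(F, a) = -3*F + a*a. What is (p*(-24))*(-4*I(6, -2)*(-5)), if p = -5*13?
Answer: -436800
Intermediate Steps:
p = -65
I(F, a) = a**2 - 3*F (I(F, a) = -3*F + a**2 = a**2 - 3*F)
(p*(-24))*(-4*I(6, -2)*(-5)) = (-65*(-24))*(-4*((-2)**2 - 3*6)*(-5)) = 1560*(-4*(4 - 18)*(-5)) = 1560*(-4*(-14)*(-5)) = 1560*(56*(-5)) = 1560*(-280) = -436800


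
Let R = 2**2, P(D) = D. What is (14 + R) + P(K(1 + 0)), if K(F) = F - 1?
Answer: 18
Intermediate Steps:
K(F) = -1 + F
R = 4
(14 + R) + P(K(1 + 0)) = (14 + 4) + (-1 + (1 + 0)) = 18 + (-1 + 1) = 18 + 0 = 18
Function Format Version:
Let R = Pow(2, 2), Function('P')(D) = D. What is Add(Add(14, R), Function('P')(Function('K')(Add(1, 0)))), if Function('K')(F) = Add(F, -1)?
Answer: 18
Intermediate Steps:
Function('K')(F) = Add(-1, F)
R = 4
Add(Add(14, R), Function('P')(Function('K')(Add(1, 0)))) = Add(Add(14, 4), Add(-1, Add(1, 0))) = Add(18, Add(-1, 1)) = Add(18, 0) = 18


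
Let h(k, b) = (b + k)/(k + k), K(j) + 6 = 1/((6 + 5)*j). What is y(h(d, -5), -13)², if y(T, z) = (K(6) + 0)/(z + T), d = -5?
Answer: 156025/627264 ≈ 0.24874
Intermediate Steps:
K(j) = -6 + 1/(11*j) (K(j) = -6 + 1/((6 + 5)*j) = -6 + 1/(11*j))
h(k, b) = (b + k)/(2*k) (h(k, b) = (b + k)/((2*k)) = (b + k)*(1/(2*k)) = (b + k)/(2*k))
y(T, z) = -395/(66*(T + z)) (y(T, z) = ((-6 + (1/11)/6) + 0)/(z + T) = ((-6 + (1/11)*(⅙)) + 0)/(T + z) = ((-6 + 1/66) + 0)/(T + z) = (-395/66 + 0)/(T + z) = -395/(66*(T + z)))
y(h(d, -5), -13)² = (-395/(66*((½)*(-5 - 5)/(-5)) + 66*(-13)))² = (-395/(66*((½)*(-⅕)*(-10)) - 858))² = (-395/(66*1 - 858))² = (-395/(66 - 858))² = (-395/(-792))² = (-395*(-1/792))² = (395/792)² = 156025/627264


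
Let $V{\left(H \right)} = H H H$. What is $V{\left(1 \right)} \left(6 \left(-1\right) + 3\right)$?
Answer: $-3$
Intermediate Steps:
$V{\left(H \right)} = H^{3}$ ($V{\left(H \right)} = H^{2} H = H^{3}$)
$V{\left(1 \right)} \left(6 \left(-1\right) + 3\right) = 1^{3} \left(6 \left(-1\right) + 3\right) = 1 \left(-6 + 3\right) = 1 \left(-3\right) = -3$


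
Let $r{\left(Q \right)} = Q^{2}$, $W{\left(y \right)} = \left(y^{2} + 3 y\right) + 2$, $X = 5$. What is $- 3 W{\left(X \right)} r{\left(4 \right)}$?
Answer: $-2016$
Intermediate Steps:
$W{\left(y \right)} = 2 + y^{2} + 3 y$
$- 3 W{\left(X \right)} r{\left(4 \right)} = - 3 \left(2 + 5^{2} + 3 \cdot 5\right) 4^{2} = - 3 \left(2 + 25 + 15\right) 16 = \left(-3\right) 42 \cdot 16 = \left(-126\right) 16 = -2016$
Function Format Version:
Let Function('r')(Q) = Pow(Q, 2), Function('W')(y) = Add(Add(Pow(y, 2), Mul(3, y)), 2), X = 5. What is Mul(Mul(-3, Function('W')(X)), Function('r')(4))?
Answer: -2016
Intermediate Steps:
Function('W')(y) = Add(2, Pow(y, 2), Mul(3, y))
Mul(Mul(-3, Function('W')(X)), Function('r')(4)) = Mul(Mul(-3, Add(2, Pow(5, 2), Mul(3, 5))), Pow(4, 2)) = Mul(Mul(-3, Add(2, 25, 15)), 16) = Mul(Mul(-3, 42), 16) = Mul(-126, 16) = -2016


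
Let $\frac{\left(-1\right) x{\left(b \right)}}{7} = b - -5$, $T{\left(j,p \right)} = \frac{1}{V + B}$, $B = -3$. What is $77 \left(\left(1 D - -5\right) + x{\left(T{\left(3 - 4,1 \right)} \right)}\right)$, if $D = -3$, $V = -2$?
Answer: $- \frac{12166}{5} \approx -2433.2$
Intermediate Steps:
$T{\left(j,p \right)} = - \frac{1}{5}$ ($T{\left(j,p \right)} = \frac{1}{-2 - 3} = \frac{1}{-5} = - \frac{1}{5}$)
$x{\left(b \right)} = -35 - 7 b$ ($x{\left(b \right)} = - 7 \left(b - -5\right) = - 7 \left(b + 5\right) = - 7 \left(5 + b\right) = -35 - 7 b$)
$77 \left(\left(1 D - -5\right) + x{\left(T{\left(3 - 4,1 \right)} \right)}\right) = 77 \left(\left(1 \left(-3\right) - -5\right) - \frac{168}{5}\right) = 77 \left(\left(-3 + 5\right) + \left(-35 + \frac{7}{5}\right)\right) = 77 \left(2 - \frac{168}{5}\right) = 77 \left(- \frac{158}{5}\right) = - \frac{12166}{5}$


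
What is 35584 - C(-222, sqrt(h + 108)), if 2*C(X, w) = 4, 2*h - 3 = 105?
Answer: 35582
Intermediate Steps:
h = 54 (h = 3/2 + (1/2)*105 = 3/2 + 105/2 = 54)
C(X, w) = 2 (C(X, w) = (1/2)*4 = 2)
35584 - C(-222, sqrt(h + 108)) = 35584 - 1*2 = 35584 - 2 = 35582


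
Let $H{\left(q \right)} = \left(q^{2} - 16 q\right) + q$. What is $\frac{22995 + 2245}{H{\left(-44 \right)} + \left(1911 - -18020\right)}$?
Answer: $\frac{25240}{22527} \approx 1.1204$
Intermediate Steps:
$H{\left(q \right)} = q^{2} - 15 q$
$\frac{22995 + 2245}{H{\left(-44 \right)} + \left(1911 - -18020\right)} = \frac{22995 + 2245}{- 44 \left(-15 - 44\right) + \left(1911 - -18020\right)} = \frac{25240}{\left(-44\right) \left(-59\right) + \left(1911 + 18020\right)} = \frac{25240}{2596 + 19931} = \frac{25240}{22527}$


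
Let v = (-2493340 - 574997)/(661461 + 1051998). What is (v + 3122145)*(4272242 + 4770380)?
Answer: 16124997608739424532/571153 ≈ 2.8232e+13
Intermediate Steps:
v = -1022779/571153 (v = -3068337/1713459 = -3068337*1/1713459 = -1022779/571153 ≈ -1.7907)
(v + 3122145)*(4272242 + 4770380) = (-1022779/571153 + 3122145)*(4272242 + 4770380) = (1783221460406/571153)*9042622 = 16124997608739424532/571153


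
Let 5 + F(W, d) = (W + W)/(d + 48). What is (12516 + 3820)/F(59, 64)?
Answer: -914816/221 ≈ -4139.4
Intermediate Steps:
F(W, d) = -5 + 2*W/(48 + d) (F(W, d) = -5 + (W + W)/(d + 48) = -5 + (2*W)/(48 + d) = -5 + 2*W/(48 + d))
(12516 + 3820)/F(59, 64) = (12516 + 3820)/(((-240 - 5*64 + 2*59)/(48 + 64))) = 16336/(((-240 - 320 + 118)/112)) = 16336/(((1/112)*(-442))) = 16336/(-221/56) = 16336*(-56/221) = -914816/221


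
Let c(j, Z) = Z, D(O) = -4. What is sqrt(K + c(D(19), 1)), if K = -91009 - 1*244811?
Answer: I*sqrt(335819) ≈ 579.5*I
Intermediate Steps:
K = -335820 (K = -91009 - 244811 = -335820)
sqrt(K + c(D(19), 1)) = sqrt(-335820 + 1) = sqrt(-335819) = I*sqrt(335819)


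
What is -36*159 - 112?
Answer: -5836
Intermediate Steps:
-36*159 - 112 = -5724 - 112 = -5836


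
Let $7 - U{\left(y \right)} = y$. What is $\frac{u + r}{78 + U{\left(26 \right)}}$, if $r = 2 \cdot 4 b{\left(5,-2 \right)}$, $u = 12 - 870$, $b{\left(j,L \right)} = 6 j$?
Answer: $- \frac{618}{59} \approx -10.475$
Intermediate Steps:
$U{\left(y \right)} = 7 - y$
$u = -858$ ($u = 12 - 870 = -858$)
$r = 240$ ($r = 2 \cdot 4 \cdot 6 \cdot 5 = 8 \cdot 30 = 240$)
$\frac{u + r}{78 + U{\left(26 \right)}} = \frac{-858 + 240}{78 + \left(7 - 26\right)} = - \frac{618}{78 + \left(7 - 26\right)} = - \frac{618}{78 - 19} = - \frac{618}{59}$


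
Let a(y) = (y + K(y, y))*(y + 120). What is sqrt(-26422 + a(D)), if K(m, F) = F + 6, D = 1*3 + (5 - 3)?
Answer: I*sqrt(24422) ≈ 156.28*I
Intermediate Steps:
D = 5 (D = 3 + 2 = 5)
K(m, F) = 6 + F
a(y) = (6 + 2*y)*(120 + y) (a(y) = (y + (6 + y))*(y + 120) = (6 + 2*y)*(120 + y))
sqrt(-26422 + a(D)) = sqrt(-26422 + (720 + 2*5**2 + 246*5)) = sqrt(-26422 + (720 + 2*25 + 1230)) = sqrt(-26422 + (720 + 50 + 1230)) = sqrt(-26422 + 2000) = sqrt(-24422) = I*sqrt(24422)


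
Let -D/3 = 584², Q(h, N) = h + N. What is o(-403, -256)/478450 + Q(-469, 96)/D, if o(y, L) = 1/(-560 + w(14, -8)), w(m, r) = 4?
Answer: 12402970679/34022663707200 ≈ 0.00036455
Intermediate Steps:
Q(h, N) = N + h
o(y, L) = -1/556 (o(y, L) = 1/(-560 + 4) = 1/(-556) = -1/556)
D = -1023168 (D = -3*584² = -3*341056 = -1023168)
o(-403, -256)/478450 + Q(-469, 96)/D = -1/556/478450 + (96 - 469)/(-1023168) = -1/556*1/478450 - 373*(-1/1023168) = -1/266018200 + 373/1023168 = 12402970679/34022663707200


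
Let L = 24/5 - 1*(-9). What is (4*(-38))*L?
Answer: -10488/5 ≈ -2097.6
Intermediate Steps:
L = 69/5 (L = 24*(⅕) + 9 = 24/5 + 9 = 69/5 ≈ 13.800)
(4*(-38))*L = (4*(-38))*(69/5) = -152*69/5 = -10488/5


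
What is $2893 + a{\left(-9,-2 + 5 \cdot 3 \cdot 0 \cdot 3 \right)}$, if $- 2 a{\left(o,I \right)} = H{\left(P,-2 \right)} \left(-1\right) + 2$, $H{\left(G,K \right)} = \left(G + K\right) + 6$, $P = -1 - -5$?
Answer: $2896$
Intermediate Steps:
$P = 4$ ($P = -1 + 5 = 4$)
$H{\left(G,K \right)} = 6 + G + K$
$a{\left(o,I \right)} = 3$ ($a{\left(o,I \right)} = - \frac{\left(6 + 4 - 2\right) \left(-1\right) + 2}{2} = - \frac{8 \left(-1\right) + 2}{2} = - \frac{-8 + 2}{2} = \left(- \frac{1}{2}\right) \left(-6\right) = 3$)
$2893 + a{\left(-9,-2 + 5 \cdot 3 \cdot 0 \cdot 3 \right)} = 2893 + 3 = 2896$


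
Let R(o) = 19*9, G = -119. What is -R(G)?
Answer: -171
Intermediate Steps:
R(o) = 171
-R(G) = -1*171 = -171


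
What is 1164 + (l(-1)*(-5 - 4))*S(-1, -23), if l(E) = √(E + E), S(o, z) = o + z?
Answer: 1164 + 216*I*√2 ≈ 1164.0 + 305.47*I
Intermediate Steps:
l(E) = √2*√E (l(E) = √(2*E) = √2*√E)
1164 + (l(-1)*(-5 - 4))*S(-1, -23) = 1164 + ((√2*√(-1))*(-5 - 4))*(-1 - 23) = 1164 + ((√2*I)*(-9))*(-24) = 1164 + ((I*√2)*(-9))*(-24) = 1164 - 9*I*√2*(-24) = 1164 + 216*I*√2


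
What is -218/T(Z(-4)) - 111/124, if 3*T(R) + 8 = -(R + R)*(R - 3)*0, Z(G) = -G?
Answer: 5013/62 ≈ 80.855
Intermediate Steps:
T(R) = -8/3 (T(R) = -8/3 + (-(R + R)*(R - 3)*0)/3 = -8/3 + (-2*R*(-3 + R)*0)/3 = -8/3 + (⅓)*0 = -8/3 + 0 = -8/3)
-218/T(Z(-4)) - 111/124 = -218/(-8/3) - 111/124 = -218*(-3/8) - 111*1/124 = 327/4 - 111/124 = 5013/62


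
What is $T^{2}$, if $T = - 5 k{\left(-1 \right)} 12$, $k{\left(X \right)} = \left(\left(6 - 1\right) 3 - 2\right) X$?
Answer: $608400$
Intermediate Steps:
$k{\left(X \right)} = 13 X$ ($k{\left(X \right)} = \left(5 \cdot 3 - 2\right) X = \left(15 - 2\right) X = 13 X$)
$T = 780$ ($T = - 5 \cdot 13 \left(-1\right) 12 = \left(-5\right) \left(-13\right) 12 = 65 \cdot 12 = 780$)
$T^{2} = 780^{2} = 608400$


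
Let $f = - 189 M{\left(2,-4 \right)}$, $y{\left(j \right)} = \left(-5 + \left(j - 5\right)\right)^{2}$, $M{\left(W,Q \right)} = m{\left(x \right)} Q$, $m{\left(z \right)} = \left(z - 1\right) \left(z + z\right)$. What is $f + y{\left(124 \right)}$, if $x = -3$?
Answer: $31140$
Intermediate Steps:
$m{\left(z \right)} = 2 z \left(-1 + z\right)$ ($m{\left(z \right)} = \left(-1 + z\right) 2 z = 2 z \left(-1 + z\right)$)
$M{\left(W,Q \right)} = 24 Q$ ($M{\left(W,Q \right)} = 2 \left(-3\right) \left(-1 - 3\right) Q = 2 \left(-3\right) \left(-4\right) Q = 24 Q$)
$y{\left(j \right)} = \left(-10 + j\right)^{2}$ ($y{\left(j \right)} = \left(-5 + \left(-5 + j\right)\right)^{2} = \left(-10 + j\right)^{2}$)
$f = 18144$ ($f = - 189 \cdot 24 \left(-4\right) = \left(-189\right) \left(-96\right) = 18144$)
$f + y{\left(124 \right)} = 18144 + \left(-10 + 124\right)^{2} = 18144 + 114^{2} = 18144 + 12996 = 31140$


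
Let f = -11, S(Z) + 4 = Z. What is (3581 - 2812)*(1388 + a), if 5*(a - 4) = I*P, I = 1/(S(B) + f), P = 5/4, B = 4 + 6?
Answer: 21408191/20 ≈ 1.0704e+6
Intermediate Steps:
B = 10
S(Z) = -4 + Z
P = 5/4 (P = 5*(¼) = 5/4 ≈ 1.2500)
I = -⅕ (I = 1/((-4 + 10) - 11) = 1/(6 - 11) = 1/(-5) = -⅕ ≈ -0.20000)
a = 79/20 (a = 4 + (-⅕*5/4)/5 = 4 + (⅕)*(-¼) = 4 - 1/20 = 79/20 ≈ 3.9500)
(3581 - 2812)*(1388 + a) = (3581 - 2812)*(1388 + 79/20) = 769*(27839/20) = 21408191/20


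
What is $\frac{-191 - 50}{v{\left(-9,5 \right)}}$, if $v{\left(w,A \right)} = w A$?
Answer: $\frac{241}{45} \approx 5.3556$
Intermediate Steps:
$v{\left(w,A \right)} = A w$
$\frac{-191 - 50}{v{\left(-9,5 \right)}} = \frac{-191 - 50}{5 \left(-9\right)} = \frac{-191 - 50}{-45} = \left(-241\right) \left(- \frac{1}{45}\right) = \frac{241}{45}$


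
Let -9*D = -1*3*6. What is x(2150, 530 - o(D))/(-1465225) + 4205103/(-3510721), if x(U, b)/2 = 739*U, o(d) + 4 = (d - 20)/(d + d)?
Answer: -947602745/281477219 ≈ -3.3665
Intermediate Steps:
D = 2 (D = -(-1*3)*6/9 = -(-1)*6/3 = -⅑*(-18) = 2)
o(d) = -4 + (-20 + d)/(2*d) (o(d) = -4 + (d - 20)/(d + d) = -4 + (-20 + d)/((2*d)) = -4 + (-20 + d)*(1/(2*d)) = -4 + (-20 + d)/(2*d))
x(U, b) = 1478*U (x(U, b) = 2*(739*U) = 1478*U)
x(2150, 530 - o(D))/(-1465225) + 4205103/(-3510721) = (1478*2150)/(-1465225) + 4205103/(-3510721) = 3177700*(-1/1465225) + 4205103*(-1/3510721) = -2956/1363 - 247359/206513 = -947602745/281477219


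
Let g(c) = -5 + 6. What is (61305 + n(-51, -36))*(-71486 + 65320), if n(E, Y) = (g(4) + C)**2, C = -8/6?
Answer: -3402065836/9 ≈ -3.7801e+8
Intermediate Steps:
C = -4/3 (C = -8*1/6 = -4/3 ≈ -1.3333)
g(c) = 1
n(E, Y) = 1/9 (n(E, Y) = (1 - 4/3)**2 = (-1/3)**2 = 1/9)
(61305 + n(-51, -36))*(-71486 + 65320) = (61305 + 1/9)*(-71486 + 65320) = (551746/9)*(-6166) = -3402065836/9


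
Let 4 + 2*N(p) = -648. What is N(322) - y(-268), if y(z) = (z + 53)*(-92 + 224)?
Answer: 28054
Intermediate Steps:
N(p) = -326 (N(p) = -2 + (1/2)*(-648) = -2 - 324 = -326)
y(z) = 6996 + 132*z (y(z) = (53 + z)*132 = 6996 + 132*z)
N(322) - y(-268) = -326 - (6996 + 132*(-268)) = -326 - (6996 - 35376) = -326 - 1*(-28380) = -326 + 28380 = 28054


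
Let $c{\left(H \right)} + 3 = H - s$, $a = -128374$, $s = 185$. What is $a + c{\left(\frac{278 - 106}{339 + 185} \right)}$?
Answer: $- \frac{16841579}{131} \approx -1.2856 \cdot 10^{5}$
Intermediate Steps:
$c{\left(H \right)} = -188 + H$ ($c{\left(H \right)} = -3 + \left(H - 185\right) = -3 + \left(-185 + H\right) = -188 + H$)
$a + c{\left(\frac{278 - 106}{339 + 185} \right)} = -128374 - \left(188 - \frac{278 - 106}{339 + 185}\right) = -128374 - \left(188 - \frac{172}{524}\right) = -128374 + \left(-188 + 172 \cdot \frac{1}{524}\right) = -128374 + \left(-188 + \frac{43}{131}\right) = -128374 - \frac{24585}{131} = - \frac{16841579}{131}$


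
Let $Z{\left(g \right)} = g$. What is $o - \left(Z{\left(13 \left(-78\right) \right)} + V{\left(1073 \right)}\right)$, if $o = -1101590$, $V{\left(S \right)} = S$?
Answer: $-1101649$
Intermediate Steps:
$o - \left(Z{\left(13 \left(-78\right) \right)} + V{\left(1073 \right)}\right) = -1101590 - \left(13 \left(-78\right) + 1073\right) = -1101590 - \left(-1014 + 1073\right) = -1101590 - 59 = -1101649$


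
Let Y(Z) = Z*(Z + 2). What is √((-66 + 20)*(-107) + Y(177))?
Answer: √36605 ≈ 191.32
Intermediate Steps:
Y(Z) = Z*(2 + Z)
√((-66 + 20)*(-107) + Y(177)) = √((-66 + 20)*(-107) + 177*(2 + 177)) = √(-46*(-107) + 177*179) = √(4922 + 31683) = √36605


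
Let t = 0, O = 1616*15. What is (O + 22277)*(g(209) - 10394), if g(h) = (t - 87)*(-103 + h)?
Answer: -912477472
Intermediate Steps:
O = 24240
g(h) = 8961 - 87*h (g(h) = (0 - 87)*(-103 + h) = -87*(-103 + h) = 8961 - 87*h)
(O + 22277)*(g(209) - 10394) = (24240 + 22277)*((8961 - 87*209) - 10394) = 46517*((8961 - 18183) - 10394) = 46517*(-9222 - 10394) = 46517*(-19616) = -912477472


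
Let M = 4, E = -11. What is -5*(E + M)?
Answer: 35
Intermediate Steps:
-5*(E + M) = -5*(-11 + 4) = -5*(-7) = 35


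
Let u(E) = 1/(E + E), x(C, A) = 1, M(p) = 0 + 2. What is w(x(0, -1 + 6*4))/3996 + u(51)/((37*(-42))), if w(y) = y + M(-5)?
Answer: 59/79254 ≈ 0.00074444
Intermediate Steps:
M(p) = 2
w(y) = 2 + y (w(y) = y + 2 = 2 + y)
u(E) = 1/(2*E)
w(x(0, -1 + 6*4))/3996 + u(51)/((37*(-42))) = (2 + 1)/3996 + ((½)/51)/((37*(-42))) = 3*(1/3996) + ((½)*(1/51))/(-1554) = 1/1332 + (1/102)*(-1/1554) = 1/1332 - 1/158508 = 59/79254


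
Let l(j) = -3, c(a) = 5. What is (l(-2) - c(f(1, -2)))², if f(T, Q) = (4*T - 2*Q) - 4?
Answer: 64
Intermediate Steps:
f(T, Q) = -4 - 2*Q + 4*T (f(T, Q) = (-2*Q + 4*T) - 4 = -4 - 2*Q + 4*T)
(l(-2) - c(f(1, -2)))² = (-3 - 1*5)² = (-3 - 5)² = (-8)² = 64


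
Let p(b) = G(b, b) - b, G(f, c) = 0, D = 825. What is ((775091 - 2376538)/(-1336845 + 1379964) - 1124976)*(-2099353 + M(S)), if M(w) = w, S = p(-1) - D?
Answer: 11319823723584623/4791 ≈ 2.3627e+12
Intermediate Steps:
p(b) = -b (p(b) = 0 - b = -b)
S = -824 (S = -1*(-1) - 1*825 = 1 - 825 = -824)
((775091 - 2376538)/(-1336845 + 1379964) - 1124976)*(-2099353 + M(S)) = ((775091 - 2376538)/(-1336845 + 1379964) - 1124976)*(-2099353 - 824) = (-1601447/43119 - 1124976)*(-2100177) = -48509441591/43119*(-2100177) = 11319823723584623/4791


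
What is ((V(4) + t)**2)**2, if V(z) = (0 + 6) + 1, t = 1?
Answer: 4096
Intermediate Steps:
V(z) = 7 (V(z) = 6 + 1 = 7)
((V(4) + t)**2)**2 = ((7 + 1)**2)**2 = (8**2)**2 = 64**2 = 4096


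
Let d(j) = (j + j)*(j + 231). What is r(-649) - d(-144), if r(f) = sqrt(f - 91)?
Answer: 25056 + 2*I*sqrt(185) ≈ 25056.0 + 27.203*I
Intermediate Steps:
r(f) = sqrt(-91 + f)
d(j) = 2*j*(231 + j) (d(j) = (2*j)*(231 + j) = 2*j*(231 + j))
r(-649) - d(-144) = sqrt(-91 - 649) - 2*(-144)*(231 - 144) = sqrt(-740) - 2*(-144)*87 = 2*I*sqrt(185) - 1*(-25056) = 2*I*sqrt(185) + 25056 = 25056 + 2*I*sqrt(185)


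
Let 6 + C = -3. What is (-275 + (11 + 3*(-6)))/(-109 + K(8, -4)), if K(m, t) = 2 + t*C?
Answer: 282/71 ≈ 3.9718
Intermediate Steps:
C = -9 (C = -6 - 3 = -9)
K(m, t) = 2 - 9*t (K(m, t) = 2 + t*(-9) = 2 - 9*t)
(-275 + (11 + 3*(-6)))/(-109 + K(8, -4)) = (-275 + (11 + 3*(-6)))/(-109 + (2 - 9*(-4))) = (-275 + (11 - 18))/(-109 + (2 + 36)) = (-275 - 7)/(-109 + 38) = -282/(-71) = -282*(-1/71) = 282/71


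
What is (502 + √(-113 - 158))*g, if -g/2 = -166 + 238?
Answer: -72288 - 144*I*√271 ≈ -72288.0 - 2370.5*I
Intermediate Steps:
g = -144 (g = -2*(-166 + 238) = -2*72 = -144)
(502 + √(-113 - 158))*g = (502 + √(-113 - 158))*(-144) = (502 + √(-271))*(-144) = (502 + I*√271)*(-144) = -72288 - 144*I*√271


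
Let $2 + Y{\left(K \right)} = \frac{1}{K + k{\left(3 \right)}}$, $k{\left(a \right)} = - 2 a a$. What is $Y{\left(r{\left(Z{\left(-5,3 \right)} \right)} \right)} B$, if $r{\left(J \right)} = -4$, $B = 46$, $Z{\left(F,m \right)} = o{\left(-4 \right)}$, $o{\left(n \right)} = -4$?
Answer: $- \frac{1035}{11} \approx -94.091$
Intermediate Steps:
$k{\left(a \right)} = - 2 a^{2}$
$Z{\left(F,m \right)} = -4$
$Y{\left(K \right)} = -2 + \frac{1}{-18 + K}$ ($Y{\left(K \right)} = -2 + \frac{1}{K - 2 \cdot 3^{2}} = -2 + \frac{1}{K - 18} = -2 + \frac{1}{-18 + K}$)
$Y{\left(r{\left(Z{\left(-5,3 \right)} \right)} \right)} B = \frac{37 - -8}{-18 - 4} \cdot 46 = \frac{37 + 8}{-22} \cdot 46 = \left(- \frac{1}{22}\right) 45 \cdot 46 = \left(- \frac{45}{22}\right) 46 = - \frac{1035}{11}$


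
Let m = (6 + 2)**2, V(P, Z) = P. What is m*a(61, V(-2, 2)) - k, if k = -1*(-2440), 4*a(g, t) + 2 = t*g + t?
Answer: -4456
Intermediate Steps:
a(g, t) = -1/2 + t/4 + g*t/4 (a(g, t) = -1/2 + (t*g + t)/4 = -1/2 + (g*t + t)/4 = -1/2 + (t + g*t)/4 = -1/2 + (t/4 + g*t/4) = -1/2 + t/4 + g*t/4)
k = 2440
m = 64 (m = 8**2 = 64)
m*a(61, V(-2, 2)) - k = 64*(-1/2 + (1/4)*(-2) + (1/4)*61*(-2)) - 1*2440 = 64*(-1/2 - 1/2 - 61/2) - 2440 = 64*(-63/2) - 2440 = -2016 - 2440 = -4456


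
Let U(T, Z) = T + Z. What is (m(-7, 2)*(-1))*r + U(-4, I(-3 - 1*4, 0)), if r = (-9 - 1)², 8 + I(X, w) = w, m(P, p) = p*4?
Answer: -812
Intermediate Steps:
m(P, p) = 4*p
I(X, w) = -8 + w
r = 100 (r = (-10)² = 100)
(m(-7, 2)*(-1))*r + U(-4, I(-3 - 1*4, 0)) = ((4*2)*(-1))*100 + (-4 + (-8 + 0)) = (8*(-1))*100 + (-4 - 8) = -8*100 - 12 = -800 - 12 = -812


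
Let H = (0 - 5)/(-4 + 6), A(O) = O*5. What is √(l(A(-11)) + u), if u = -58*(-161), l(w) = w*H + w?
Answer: √37682/2 ≈ 97.059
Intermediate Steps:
A(O) = 5*O
H = -5/2 ≈ -2.5000
l(w) = -3*w/2 (l(w) = w*(-5/2) + w = -5*w/2 + w = -3*w/2)
u = 9338
√(l(A(-11)) + u) = √(-15*(-11)/2 + 9338) = √(-3/2*(-55) + 9338) = √(165/2 + 9338) = √(18841/2) = √37682/2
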